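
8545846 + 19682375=28228221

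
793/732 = 13/12 = 1.08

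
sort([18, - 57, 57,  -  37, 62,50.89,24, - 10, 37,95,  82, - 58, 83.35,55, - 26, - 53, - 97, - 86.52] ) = [ - 97, - 86.52, - 58,  -  57, - 53, -37, - 26, - 10, 18, 24, 37, 50.89, 55, 57,  62,  82,83.35, 95 ]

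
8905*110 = 979550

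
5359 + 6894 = 12253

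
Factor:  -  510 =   -  2^1*3^1*5^1 * 17^1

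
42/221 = 42/221 =0.19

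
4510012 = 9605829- 5095817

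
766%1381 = 766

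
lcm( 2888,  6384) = 121296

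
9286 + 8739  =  18025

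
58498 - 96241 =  - 37743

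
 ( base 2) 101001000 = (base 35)9d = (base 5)2303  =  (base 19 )h5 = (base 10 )328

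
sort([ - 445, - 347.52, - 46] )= [ - 445, - 347.52, - 46] 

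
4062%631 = 276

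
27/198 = 3/22 = 0.14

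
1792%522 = 226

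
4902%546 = 534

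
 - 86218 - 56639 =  - 142857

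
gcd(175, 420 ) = 35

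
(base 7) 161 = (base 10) 92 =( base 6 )232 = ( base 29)35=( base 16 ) 5c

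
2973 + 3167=6140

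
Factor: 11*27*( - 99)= - 3^5* 11^2 = - 29403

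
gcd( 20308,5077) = 5077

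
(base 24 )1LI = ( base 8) 2112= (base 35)vd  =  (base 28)1B6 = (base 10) 1098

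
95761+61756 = 157517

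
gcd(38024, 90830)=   2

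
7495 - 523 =6972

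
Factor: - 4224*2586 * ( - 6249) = 2^8*3^3*11^1*431^1*2083^1= 68259476736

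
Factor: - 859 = - 859^1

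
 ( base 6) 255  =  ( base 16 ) 6b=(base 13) 83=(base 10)107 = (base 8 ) 153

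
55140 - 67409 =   -  12269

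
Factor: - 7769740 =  - 2^2*5^1*11^1*35317^1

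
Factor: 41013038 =2^1*11^1 * 41^2*1109^1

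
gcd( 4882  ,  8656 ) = 2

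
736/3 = 736/3 = 245.33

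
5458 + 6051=11509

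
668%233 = 202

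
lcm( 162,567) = 1134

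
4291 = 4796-505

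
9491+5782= 15273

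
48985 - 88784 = -39799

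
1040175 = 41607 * 25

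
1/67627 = 1/67627 = 0.00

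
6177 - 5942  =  235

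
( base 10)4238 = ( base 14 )178A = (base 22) 8GE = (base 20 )ABI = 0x108e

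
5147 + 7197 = 12344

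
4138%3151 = 987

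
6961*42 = 292362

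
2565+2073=4638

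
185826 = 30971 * 6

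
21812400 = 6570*3320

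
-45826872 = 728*(-62949 ) 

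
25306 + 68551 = 93857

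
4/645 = 4/645 = 0.01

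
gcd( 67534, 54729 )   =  1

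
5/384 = 5/384 = 0.01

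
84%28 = 0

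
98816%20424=17120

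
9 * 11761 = 105849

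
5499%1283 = 367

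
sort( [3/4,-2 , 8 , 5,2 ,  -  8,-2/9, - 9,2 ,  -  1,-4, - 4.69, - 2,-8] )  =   [ - 9, - 8,-8, - 4.69,  -  4, - 2,-2,- 1,-2/9,  3/4,  2,2,5 , 8 ] 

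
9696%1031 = 417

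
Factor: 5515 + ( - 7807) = -2292 = - 2^2*3^1 * 191^1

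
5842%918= 334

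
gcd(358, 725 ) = 1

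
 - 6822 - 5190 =  -  12012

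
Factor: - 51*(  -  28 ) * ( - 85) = - 121380 = - 2^2 * 3^1*5^1*7^1*17^2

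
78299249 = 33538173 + 44761076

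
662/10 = 66 + 1/5 =66.20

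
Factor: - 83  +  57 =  - 26 =- 2^1*13^1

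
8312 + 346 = 8658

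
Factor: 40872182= 2^1*13^1 * 17^1*89^1 * 1039^1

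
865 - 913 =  - 48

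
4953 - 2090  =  2863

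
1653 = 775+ 878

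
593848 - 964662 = - 370814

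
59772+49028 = 108800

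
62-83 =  - 21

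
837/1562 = 837/1562  =  0.54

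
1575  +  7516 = 9091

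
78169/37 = 78169/37 = 2112.68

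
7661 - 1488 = 6173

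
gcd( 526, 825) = 1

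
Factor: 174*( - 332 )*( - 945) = 2^3 * 3^4*5^1*  7^1*29^1*83^1= 54590760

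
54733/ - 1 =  - 54733/1 = -54733.00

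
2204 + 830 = 3034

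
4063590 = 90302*45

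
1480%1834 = 1480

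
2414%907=600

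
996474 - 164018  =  832456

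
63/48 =21/16 = 1.31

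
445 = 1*445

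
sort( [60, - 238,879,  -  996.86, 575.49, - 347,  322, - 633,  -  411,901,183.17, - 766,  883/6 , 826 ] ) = [ - 996.86,-766, - 633,-411,-347, - 238,60,  883/6, 183.17, 322, 575.49, 826, 879,901 ]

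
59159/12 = 4929 + 11/12  =  4929.92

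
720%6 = 0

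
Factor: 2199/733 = 3=3^1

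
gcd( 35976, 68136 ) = 24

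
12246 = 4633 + 7613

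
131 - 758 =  - 627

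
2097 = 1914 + 183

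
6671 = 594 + 6077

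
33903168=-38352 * (  -  884)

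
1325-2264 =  - 939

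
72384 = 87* 832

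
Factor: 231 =3^1*7^1*11^1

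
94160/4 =23540 =23540.00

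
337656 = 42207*8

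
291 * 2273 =661443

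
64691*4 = 258764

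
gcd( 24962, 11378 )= 2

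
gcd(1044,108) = 36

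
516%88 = 76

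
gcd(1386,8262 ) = 18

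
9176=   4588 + 4588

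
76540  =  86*890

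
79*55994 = 4423526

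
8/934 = 4/467=0.01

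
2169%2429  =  2169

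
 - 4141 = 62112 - 66253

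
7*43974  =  307818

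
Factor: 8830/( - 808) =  - 2^( - 2 ) * 5^1*101^( - 1) * 883^1 = - 4415/404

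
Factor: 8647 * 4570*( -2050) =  -81009419500 = - 2^2 * 5^3 * 41^1 * 457^1*8647^1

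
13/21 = 13/21=0.62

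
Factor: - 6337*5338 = -2^1 * 17^1 * 157^1*6337^1=- 33826906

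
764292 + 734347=1498639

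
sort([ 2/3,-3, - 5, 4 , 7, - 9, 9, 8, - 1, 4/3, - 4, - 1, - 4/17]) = [ -9, - 5,-4, - 3, - 1, - 1, - 4/17, 2/3,4/3,4, 7, 8,9] 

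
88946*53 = 4714138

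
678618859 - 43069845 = 635549014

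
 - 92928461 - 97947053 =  - 190875514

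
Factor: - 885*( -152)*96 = 12913920 = 2^8*3^2*5^1*19^1*59^1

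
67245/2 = 67245/2 = 33622.50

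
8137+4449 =12586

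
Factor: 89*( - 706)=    - 2^1*89^1*353^1 = - 62834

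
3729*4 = 14916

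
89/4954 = 89/4954 = 0.02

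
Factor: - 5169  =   - 3^1 * 1723^1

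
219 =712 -493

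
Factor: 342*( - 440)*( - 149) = 2^4*3^2*5^1*11^1*19^1 *149^1 = 22421520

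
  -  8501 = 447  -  8948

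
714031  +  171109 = 885140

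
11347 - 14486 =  - 3139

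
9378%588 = 558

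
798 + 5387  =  6185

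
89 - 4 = 85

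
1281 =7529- 6248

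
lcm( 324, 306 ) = 5508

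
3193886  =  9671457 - 6477571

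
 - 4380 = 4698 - 9078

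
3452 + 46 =3498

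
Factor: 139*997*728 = 100888424 = 2^3*7^1*13^1 * 139^1 * 997^1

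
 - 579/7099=  -  579/7099 = - 0.08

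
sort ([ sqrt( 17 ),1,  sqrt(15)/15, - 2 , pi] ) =[  -  2, sqrt( 15)/15,1,pi, sqrt( 17) ] 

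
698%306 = 86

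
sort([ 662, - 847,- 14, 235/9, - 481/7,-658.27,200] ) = [ - 847,  -  658.27,- 481/7, - 14, 235/9,  200,662 ]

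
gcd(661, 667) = 1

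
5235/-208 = - 5235/208 = - 25.17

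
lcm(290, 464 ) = 2320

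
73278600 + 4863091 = 78141691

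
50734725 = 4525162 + 46209563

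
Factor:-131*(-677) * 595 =5^1*7^1*17^1*131^1*677^1 = 52768765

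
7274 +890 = 8164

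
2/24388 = 1/12194 = 0.00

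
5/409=5/409 =0.01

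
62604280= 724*86470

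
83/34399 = 83/34399 = 0.00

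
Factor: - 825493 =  - 19^1*23^1*1889^1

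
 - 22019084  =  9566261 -31585345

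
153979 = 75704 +78275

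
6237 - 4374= 1863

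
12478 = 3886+8592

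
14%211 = 14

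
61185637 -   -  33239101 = 94424738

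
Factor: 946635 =3^1 * 5^1*223^1 * 283^1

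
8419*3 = 25257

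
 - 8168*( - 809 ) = 6607912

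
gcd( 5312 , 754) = 2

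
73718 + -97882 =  - 24164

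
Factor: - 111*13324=- 1478964 = - 2^2*3^1*37^1 * 3331^1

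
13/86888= 13/86888 = 0.00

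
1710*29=49590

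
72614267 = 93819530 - 21205263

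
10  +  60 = 70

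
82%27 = 1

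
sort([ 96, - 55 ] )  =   [-55,96]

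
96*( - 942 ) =  -  90432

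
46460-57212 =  - 10752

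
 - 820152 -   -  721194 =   -  98958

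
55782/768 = 72 + 81/128 = 72.63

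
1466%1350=116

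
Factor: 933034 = 2^1*466517^1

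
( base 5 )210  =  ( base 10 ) 55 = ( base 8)67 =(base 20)2F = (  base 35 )1K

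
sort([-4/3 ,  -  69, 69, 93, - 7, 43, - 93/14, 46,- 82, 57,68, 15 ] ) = [ - 82 ,-69, - 7,-93/14 ,  -  4/3,  15, 43,46, 57 , 68, 69, 93]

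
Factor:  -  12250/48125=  - 14/55  =  - 2^1*5^( - 1) * 7^1*11^( - 1 )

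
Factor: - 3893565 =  - 3^1*5^1*13^1 * 41^1*487^1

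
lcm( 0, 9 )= 0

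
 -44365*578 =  - 25642970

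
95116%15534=1912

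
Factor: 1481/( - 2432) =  - 2^ ( - 7) * 19^( - 1 ) * 1481^1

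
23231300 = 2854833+20376467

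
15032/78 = 7516/39 = 192.72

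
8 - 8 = 0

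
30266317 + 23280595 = 53546912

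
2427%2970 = 2427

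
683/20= 683/20= 34.15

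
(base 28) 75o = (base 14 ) 20BA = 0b1011000010100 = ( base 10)5652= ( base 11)4279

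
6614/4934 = 1 + 840/2467= 1.34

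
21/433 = 21/433 = 0.05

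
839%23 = 11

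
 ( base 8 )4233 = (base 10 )2203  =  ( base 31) 292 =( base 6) 14111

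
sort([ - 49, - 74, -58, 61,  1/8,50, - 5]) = [ - 74, - 58,-49, - 5,1/8, 50,  61]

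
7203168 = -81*(-88928 ) 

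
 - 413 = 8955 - 9368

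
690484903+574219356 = 1264704259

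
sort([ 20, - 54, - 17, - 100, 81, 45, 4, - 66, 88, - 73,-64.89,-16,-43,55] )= [-100, - 73,-66,-64.89, - 54,-43 ,-17 , - 16 , 4, 20, 45, 55, 81, 88] 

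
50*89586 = 4479300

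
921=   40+881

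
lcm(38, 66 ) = 1254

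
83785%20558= 1553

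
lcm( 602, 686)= 29498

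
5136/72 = 214/3= 71.33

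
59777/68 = 879 + 5/68   =  879.07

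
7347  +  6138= 13485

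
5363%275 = 138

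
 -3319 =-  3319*1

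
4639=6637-1998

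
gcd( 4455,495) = 495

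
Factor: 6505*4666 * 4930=149636986900 = 2^2*5^2 * 17^1 * 29^1*1301^1*2333^1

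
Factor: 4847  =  37^1 * 131^1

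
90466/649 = 90466/649  =  139.39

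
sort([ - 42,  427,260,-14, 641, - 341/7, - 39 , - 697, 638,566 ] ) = [ - 697 , - 341/7, -42, - 39, - 14,260,427,  566, 638,641]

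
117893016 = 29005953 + 88887063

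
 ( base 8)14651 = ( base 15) 1E2E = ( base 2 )1100110101001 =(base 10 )6569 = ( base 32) 6d9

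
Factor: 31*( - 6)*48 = - 8928 = - 2^5*3^2 * 31^1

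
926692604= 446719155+479973449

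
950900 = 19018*50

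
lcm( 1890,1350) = 9450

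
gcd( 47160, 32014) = 2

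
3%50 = 3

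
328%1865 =328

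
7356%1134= 552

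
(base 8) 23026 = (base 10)9750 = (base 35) 7XK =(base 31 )a4g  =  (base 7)40266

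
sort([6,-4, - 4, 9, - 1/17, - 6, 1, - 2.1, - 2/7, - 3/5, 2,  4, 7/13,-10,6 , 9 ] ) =[-10, - 6, - 4, - 4,-2.1, - 3/5, - 2/7, - 1/17,7/13, 1, 2,4, 6, 6, 9,9]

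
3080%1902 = 1178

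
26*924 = 24024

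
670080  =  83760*8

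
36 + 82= 118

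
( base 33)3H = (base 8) 164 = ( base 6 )312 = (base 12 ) 98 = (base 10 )116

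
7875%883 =811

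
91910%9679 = 4799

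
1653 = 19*87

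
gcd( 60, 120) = 60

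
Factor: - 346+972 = 2^1 *313^1 = 626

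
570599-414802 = 155797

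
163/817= 163/817 = 0.20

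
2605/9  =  289 + 4/9 = 289.44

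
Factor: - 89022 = -2^1*3^1 * 37^1  *401^1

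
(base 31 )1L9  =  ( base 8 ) 3125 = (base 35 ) 1bb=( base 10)1621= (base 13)979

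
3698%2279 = 1419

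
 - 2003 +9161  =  7158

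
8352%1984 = 416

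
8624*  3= 25872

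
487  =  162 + 325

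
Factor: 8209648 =2^4*513103^1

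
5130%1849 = 1432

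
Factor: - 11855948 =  - 2^2 * 13^1*23^2*431^1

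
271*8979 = 2433309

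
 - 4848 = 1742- 6590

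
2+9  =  11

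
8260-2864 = 5396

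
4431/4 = 4431/4 =1107.75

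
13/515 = 13/515 = 0.03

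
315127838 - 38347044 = 276780794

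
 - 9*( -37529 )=337761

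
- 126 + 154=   28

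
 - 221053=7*( - 31579 )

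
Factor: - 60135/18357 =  - 5^1*19^1 * 29^ ( - 1) = -95/29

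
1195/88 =1195/88 = 13.58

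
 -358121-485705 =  - 843826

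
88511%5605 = 4436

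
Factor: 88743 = 3^1*29581^1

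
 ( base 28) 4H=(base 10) 129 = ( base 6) 333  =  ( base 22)5j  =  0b10000001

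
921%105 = 81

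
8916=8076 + 840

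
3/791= 3/791 = 0.00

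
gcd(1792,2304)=256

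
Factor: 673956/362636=3^2*97^1 *193^1*90659^( - 1 ) =168489/90659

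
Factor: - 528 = -2^4*3^1*11^1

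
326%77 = 18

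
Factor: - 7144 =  - 2^3*19^1*47^1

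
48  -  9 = 39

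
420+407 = 827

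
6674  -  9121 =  - 2447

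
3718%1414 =890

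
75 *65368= 4902600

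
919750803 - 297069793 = 622681010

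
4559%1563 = 1433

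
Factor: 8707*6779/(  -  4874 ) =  - 59024753/4874 = - 2^( - 1) * 2437^( - 1 )*6779^1*8707^1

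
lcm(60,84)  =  420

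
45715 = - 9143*( - 5 )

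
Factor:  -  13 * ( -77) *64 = 2^6* 7^1*11^1*13^1 = 64064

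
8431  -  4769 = 3662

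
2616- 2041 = 575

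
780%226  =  102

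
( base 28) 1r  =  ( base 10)55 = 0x37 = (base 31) 1o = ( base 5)210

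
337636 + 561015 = 898651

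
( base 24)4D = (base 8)155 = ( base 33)3a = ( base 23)4H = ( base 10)109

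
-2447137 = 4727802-7174939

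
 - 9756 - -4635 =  - 5121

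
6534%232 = 38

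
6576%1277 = 191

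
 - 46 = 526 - 572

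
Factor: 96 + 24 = 2^3*3^1 * 5^1=120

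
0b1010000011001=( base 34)4FB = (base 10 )5145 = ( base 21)BE0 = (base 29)63c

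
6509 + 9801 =16310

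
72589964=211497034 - 138907070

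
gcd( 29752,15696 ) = 8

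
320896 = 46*6976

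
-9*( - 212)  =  1908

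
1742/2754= 871/1377 = 0.63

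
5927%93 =68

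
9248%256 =32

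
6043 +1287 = 7330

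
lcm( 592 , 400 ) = 14800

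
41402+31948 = 73350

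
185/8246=185/8246= 0.02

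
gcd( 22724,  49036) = 1196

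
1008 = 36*28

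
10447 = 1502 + 8945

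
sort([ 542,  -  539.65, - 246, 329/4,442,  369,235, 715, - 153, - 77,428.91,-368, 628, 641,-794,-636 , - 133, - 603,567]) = [- 794, - 636, - 603, - 539.65, - 368 , - 246, - 153 , - 133, - 77,329/4, 235, 369, 428.91,442,542,567, 628, 641, 715]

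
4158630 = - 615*(-6762)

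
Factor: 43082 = 2^1* 13^1 * 1657^1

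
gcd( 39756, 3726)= 6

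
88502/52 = 44251/26  =  1701.96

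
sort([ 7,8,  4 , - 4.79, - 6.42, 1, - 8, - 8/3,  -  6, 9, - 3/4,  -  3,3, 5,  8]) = [ - 8, - 6.42, - 6, - 4.79,-3 , - 8/3, - 3/4,1, 3, 4,5, 7, 8, 8, 9] 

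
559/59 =9+ 28/59=9.47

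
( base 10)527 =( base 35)F2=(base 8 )1017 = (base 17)1e0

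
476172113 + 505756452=981928565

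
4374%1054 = 158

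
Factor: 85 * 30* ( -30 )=- 2^2*3^2*5^3*17^1 = - 76500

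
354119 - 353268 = 851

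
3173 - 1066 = 2107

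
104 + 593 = 697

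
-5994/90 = - 333/5 = -66.60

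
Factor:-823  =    -  823^1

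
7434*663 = 4928742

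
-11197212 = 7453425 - 18650637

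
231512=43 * 5384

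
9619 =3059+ 6560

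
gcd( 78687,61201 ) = 8743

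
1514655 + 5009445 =6524100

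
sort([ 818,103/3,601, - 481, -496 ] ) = [  -  496, - 481,103/3,601,818]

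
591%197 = 0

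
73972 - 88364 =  - 14392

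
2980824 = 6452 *462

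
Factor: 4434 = 2^1*3^1*739^1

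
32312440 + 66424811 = 98737251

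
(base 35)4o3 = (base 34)4wv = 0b1011001101111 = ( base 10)5743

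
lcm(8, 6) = 24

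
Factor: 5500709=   19^1*289511^1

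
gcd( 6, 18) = 6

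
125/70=1 + 11/14 = 1.79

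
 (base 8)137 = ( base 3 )10112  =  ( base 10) 95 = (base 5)340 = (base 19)50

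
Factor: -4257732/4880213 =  - 2^2*3^1*13^( - 2)*67^( - 1)*269^1*431^( - 1)*1319^1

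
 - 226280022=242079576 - 468359598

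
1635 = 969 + 666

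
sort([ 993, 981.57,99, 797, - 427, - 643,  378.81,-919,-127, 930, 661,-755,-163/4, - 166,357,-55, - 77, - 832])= [ - 919,-832,  -  755,-643, - 427,-166, - 127, - 77, - 55, - 163/4, 99, 357,378.81,661, 797, 930, 981.57, 993] 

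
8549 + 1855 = 10404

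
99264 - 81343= 17921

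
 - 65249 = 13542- 78791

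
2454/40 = 61 + 7/20 = 61.35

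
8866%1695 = 391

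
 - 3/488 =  - 3/488=- 0.01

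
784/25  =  31 + 9/25 = 31.36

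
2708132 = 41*66052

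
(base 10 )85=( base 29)2R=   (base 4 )1111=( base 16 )55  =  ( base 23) 3G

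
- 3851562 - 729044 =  - 4580606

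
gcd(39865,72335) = 85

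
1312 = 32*41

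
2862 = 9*318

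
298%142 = 14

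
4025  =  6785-2760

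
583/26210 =583/26210 =0.02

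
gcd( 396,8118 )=198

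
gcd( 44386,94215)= 1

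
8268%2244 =1536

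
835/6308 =835/6308  =  0.13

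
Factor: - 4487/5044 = -2^( - 2) * 7^1*13^ ( - 1)*97^(-1) * 641^1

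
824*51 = 42024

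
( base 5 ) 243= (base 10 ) 73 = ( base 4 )1021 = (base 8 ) 111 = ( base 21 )3A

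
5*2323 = 11615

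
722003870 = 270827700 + 451176170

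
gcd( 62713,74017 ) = 1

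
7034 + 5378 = 12412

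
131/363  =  131/363 = 0.36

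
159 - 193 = - 34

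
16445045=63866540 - 47421495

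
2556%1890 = 666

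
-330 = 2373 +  - 2703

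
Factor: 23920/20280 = 46/39 =2^1 * 3^(  -  1)*13^ ( - 1 )*23^1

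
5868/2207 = 5868/2207 =2.66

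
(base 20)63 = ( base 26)4J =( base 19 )69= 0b1111011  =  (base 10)123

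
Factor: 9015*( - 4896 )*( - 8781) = 387570860640 = 2^5*3^4*5^1*17^1*601^1*2927^1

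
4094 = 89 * 46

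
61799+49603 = 111402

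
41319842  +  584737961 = 626057803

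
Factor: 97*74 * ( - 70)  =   - 502460 =-2^2 * 5^1*7^1 * 37^1*97^1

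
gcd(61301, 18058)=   1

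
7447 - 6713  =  734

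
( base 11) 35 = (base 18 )22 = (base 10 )38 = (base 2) 100110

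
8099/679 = 11+90/97 = 11.93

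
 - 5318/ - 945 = 5318/945 = 5.63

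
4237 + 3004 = 7241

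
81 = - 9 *( -9 )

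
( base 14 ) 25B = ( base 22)LB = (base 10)473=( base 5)3343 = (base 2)111011001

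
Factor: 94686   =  2^1 * 3^1*43^1*367^1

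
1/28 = 1/28 = 0.04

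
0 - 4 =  - 4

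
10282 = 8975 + 1307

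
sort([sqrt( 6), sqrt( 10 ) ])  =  [ sqrt( 6), sqrt(10)] 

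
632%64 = 56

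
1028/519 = 1 + 509/519 = 1.98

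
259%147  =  112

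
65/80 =13/16 = 0.81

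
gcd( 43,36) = 1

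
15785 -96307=  -  80522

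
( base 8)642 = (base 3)120111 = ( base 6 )1534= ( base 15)1cd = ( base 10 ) 418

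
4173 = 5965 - 1792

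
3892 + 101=3993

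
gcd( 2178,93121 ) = 1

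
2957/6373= 2957/6373= 0.46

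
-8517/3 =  - 2839 = -2839.00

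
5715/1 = 5715 = 5715.00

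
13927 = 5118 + 8809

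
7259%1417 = 174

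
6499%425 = 124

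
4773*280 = 1336440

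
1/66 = 1/66 = 0.02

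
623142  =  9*69238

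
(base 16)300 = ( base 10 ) 768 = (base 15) 363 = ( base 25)15I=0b1100000000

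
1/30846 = 1/30846=0.00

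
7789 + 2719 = 10508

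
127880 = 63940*2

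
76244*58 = 4422152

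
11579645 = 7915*1463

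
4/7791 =4/7791 = 0.00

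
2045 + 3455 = 5500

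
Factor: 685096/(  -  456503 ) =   -  2^3 * 29^1*2953^1 * 456503^( - 1 )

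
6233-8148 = - 1915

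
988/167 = 988/167 = 5.92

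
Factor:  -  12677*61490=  - 2^1 * 5^1 * 7^1 *11^1 * 13^1*43^1*1811^1  =  -  779508730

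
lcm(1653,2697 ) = 51243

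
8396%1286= 680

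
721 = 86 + 635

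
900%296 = 12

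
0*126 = 0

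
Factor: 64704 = 2^6*3^1*337^1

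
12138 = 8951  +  3187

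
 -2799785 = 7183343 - 9983128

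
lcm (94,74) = 3478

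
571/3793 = 571/3793 = 0.15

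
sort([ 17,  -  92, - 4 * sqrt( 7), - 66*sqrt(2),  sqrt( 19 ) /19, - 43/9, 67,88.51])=[ - 66*sqrt(2 ), - 92, - 4*sqrt( 7 ), - 43/9, sqrt(19)/19,17, 67, 88.51]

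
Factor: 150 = 2^1*3^1*5^2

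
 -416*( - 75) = 31200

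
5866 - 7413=-1547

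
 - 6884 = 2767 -9651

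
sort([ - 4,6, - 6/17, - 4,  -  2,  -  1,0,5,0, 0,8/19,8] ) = [ -4,-4, - 2, - 1, - 6/17, 0,0,0,8/19,5,6,8]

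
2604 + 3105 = 5709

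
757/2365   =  757/2365 = 0.32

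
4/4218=2/2109 = 0.00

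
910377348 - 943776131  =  - 33398783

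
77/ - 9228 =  - 1+9151/9228 = - 0.01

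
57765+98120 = 155885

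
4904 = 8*613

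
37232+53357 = 90589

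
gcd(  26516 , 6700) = 4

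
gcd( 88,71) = 1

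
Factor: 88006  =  2^1*79^1*557^1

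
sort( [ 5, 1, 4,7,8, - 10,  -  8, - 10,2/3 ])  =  [ - 10, -10, - 8, 2/3 , 1 , 4, 5 , 7,8]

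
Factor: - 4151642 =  - 2^1*11^1*188711^1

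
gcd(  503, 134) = 1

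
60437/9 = 60437/9 = 6715.22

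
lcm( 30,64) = 960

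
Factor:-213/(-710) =2^ ( - 1)*3^1*5^ ( - 1)=3/10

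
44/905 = 44/905 = 0.05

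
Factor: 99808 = 2^5*3119^1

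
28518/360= 79 + 13/60 = 79.22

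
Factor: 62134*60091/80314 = 13^( - 1 )*47^1*661^1 * 3089^( - 1) * 60091^1=1866847097/40157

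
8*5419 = 43352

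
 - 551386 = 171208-722594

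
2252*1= 2252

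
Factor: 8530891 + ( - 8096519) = 434372 = 2^2*31^2*113^1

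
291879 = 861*339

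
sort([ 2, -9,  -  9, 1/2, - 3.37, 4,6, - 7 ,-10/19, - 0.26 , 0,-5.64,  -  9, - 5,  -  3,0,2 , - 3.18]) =[ - 9, - 9, - 9,-7, -5.64 , - 5,  -  3.37 ,  -  3.18 ,-3, - 10/19,- 0.26  ,  0,  0, 1/2, 2,2, 4 , 6]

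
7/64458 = 7/64458 = 0.00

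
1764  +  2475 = 4239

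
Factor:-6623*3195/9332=-21160485/9332 = - 2^(-2) *3^2 * 5^1*37^1 * 71^1*179^1 * 2333^( - 1)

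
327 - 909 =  - 582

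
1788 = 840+948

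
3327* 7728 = 25711056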